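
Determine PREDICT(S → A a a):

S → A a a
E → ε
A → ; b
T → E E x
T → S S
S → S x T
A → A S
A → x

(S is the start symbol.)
PREDICT(S → A a a) = (FIRST(RHS) \ {ε}) ∪ (FOLLOW(S) if ε ∈ FIRST(RHS), i.e. RHS ⇒* ε)
FIRST(A) = { ';', 'x' }
FIRST(A a a) = { ';', 'x' }
ε ∉ FIRST(A a a), so FOLLOW(S) is not added.
PREDICT(S → A a a) = { ';', 'x' }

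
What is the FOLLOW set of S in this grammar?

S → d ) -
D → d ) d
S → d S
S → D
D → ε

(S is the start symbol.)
{ $ }

To compute FOLLOW(S), find every occurrence of S on a right-hand side N → α S β: add FIRST(β) \ {ε}, and if β is empty or nullable also add FOLLOW(N). Iterate to a fixed point.

S is the start symbol, so $ ∈ FOLLOW(S).
In S → d S: S is at the end; this adds FOLLOW(S) to itself — nothing new

Taking the union: FOLLOW(S) = { $ }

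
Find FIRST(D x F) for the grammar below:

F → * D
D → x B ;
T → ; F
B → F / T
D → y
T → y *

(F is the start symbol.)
FIRST sets of the non-terminals involved (from the grammar, by fixed-point iteration):
  FIRST(D) = { 'x', 'y' }

To compute FIRST(D x F), process the symbols left to right:
Symbol D is a non-terminal. Add FIRST(D) \ {ε} = { 'x', 'y' }
D is not nullable (ε ∉ FIRST(D)), so stop here.
FIRST(D x F) = { 'x', 'y' }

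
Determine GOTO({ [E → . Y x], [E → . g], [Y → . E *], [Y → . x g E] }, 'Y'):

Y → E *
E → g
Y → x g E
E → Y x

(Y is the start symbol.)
GOTO(I, 'Y') = CLOSURE({ [A → αX.β] : [A → α.Xβ] ∈ I, X = 'Y' })

Items with dot before 'Y', with the dot advanced:
  [E → . Y x] → [E → Y . x]
Closure adds nothing (no advanced item has the dot before a non-terminal).

GOTO = { [E → Y . x] }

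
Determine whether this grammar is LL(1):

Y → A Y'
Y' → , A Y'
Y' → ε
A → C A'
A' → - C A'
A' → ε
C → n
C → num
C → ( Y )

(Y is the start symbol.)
A grammar is LL(1) if for each non-terminal N with multiple productions, the predict sets of those productions are pairwise disjoint, where PREDICT(N → α) = (FIRST(α) \ {ε}) ∪ (FOLLOW(N) if α ⇒* ε).

Relevant sets:
  FOLLOW(Y') = { $, ')' }
  FOLLOW(A') = { $, ')', ',' }

For Y':
  PREDICT(Y' → ',' A Y') = { ',' }
  PREDICT(Y' → ε) = { $, ')' }
For A':
  PREDICT(A' → '-' C A') = { '-' }
  PREDICT(A' → ε) = { $, ')', ',' }
For C:
  PREDICT(C → n) = { 'n' }
  PREDICT(C → num) = { 'num' }
  PREDICT(C → '(' Y ')') = { '(' }
Y, A have a single production, so nothing to check there.

All predict sets are disjoint. The grammar IS LL(1).

Answer: Yes, the grammar is LL(1).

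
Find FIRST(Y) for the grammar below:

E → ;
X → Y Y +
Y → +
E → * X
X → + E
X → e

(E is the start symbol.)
To compute FIRST(Y), examine every production with Y on the left-hand side, reading each right-hand side left to right until a non-nullable symbol is reached.

From Y → +:
  - '+' is a terminal: add '+' and stop

Collecting: FIRST(Y) = { '+' }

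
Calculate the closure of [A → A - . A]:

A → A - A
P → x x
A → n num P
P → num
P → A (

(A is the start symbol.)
{ [A → . A - A], [A → . n num P], [A → A - . A] }

To compute CLOSURE, for each item [A → α.Bβ] where B is a non-terminal, add [B → .γ] for all productions B → γ; repeat for the newly added items until nothing changes.

Start with: [A → A - . A]
  [A → A - . A] has the dot before A: add [A → . A - A], [A → . n num P]
No further items can be added.

CLOSURE = { [A → . A - A], [A → . n num P], [A → A - . A] }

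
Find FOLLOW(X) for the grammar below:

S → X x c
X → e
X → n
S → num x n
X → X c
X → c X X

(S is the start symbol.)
In S → X x c: X is followed by x c, add FIRST(x c) \ {ε} = { 'x' }
In X → X c: X is followed by c, add FIRST(c) \ {ε} = { 'c' }
In X → c X X: X is followed by X, add FIRST(X) \ {ε} = { 'c', 'e', 'n' }
In X → c X X: X is at the end; this adds FOLLOW(X) to itself — nothing new

Taking the union: FOLLOW(X) = { 'c', 'e', 'n', 'x' }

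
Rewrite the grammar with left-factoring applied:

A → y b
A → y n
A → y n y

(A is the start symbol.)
Left-factoring transforms A → αβ₁ | αβ₂ into A → αA' and A' → β₁ | β₂
(α is the longest common prefix among the alternatives). Repeat until
no nonterminal has two alternatives with a common prefix.

Round 1: A has alternatives sharing prefix 'y'. Introduce A': A → y A'
  Add: A' → b
  Add: A' → n
  Add: A' → n y

Round 2: A' has alternatives sharing prefix 'n'. Introduce A'': A' → n A''
  Add: A'' → ε
  Add: A'' → y

No remaining common prefixes — done.

Resulting grammar:
A → y A'
A' → b
A' → n A''
A'' → ε
A'' → y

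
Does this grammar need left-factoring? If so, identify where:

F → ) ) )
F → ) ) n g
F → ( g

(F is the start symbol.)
Yes, F has productions with common prefix ') )'

Left-factoring is needed when two productions for the same non-terminal
share a common prefix on the right-hand side.

Productions for F:
  F → ) ) )
  F → ) ) n g
  F → ( g

Found common prefix ') )' in productions for F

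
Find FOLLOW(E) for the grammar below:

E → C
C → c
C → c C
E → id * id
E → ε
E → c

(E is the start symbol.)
{ $ }

To compute FOLLOW(E), find every occurrence of E on a right-hand side N → α E β: add FIRST(β) \ {ε}, and if β is empty or nullable also add FOLLOW(N). Iterate to a fixed point.

E is the start symbol, so $ ∈ FOLLOW(E).
E does not occur on any right-hand side.

Taking the union: FOLLOW(E) = { $ }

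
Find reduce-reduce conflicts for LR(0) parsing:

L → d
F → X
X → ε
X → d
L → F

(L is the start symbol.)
Augment with L' → L and build the canonical LR(0) collection (I0 = CLOSURE({[L' → . L]}), then GOTO on every symbol after a dot until no new states appear). It has 5 states:
  I0: { [F → . X], [L → . F], [L → . d], [L' → . L], [X → . d], [X → .] }  — shift, reduce
  I1: { [L → F .] }  — reduce
  I2: { [L' → L .] }  — accept
  I3: { [F → X .] }  — reduce
  I4: { [L → d .], [X → d .] }  — 2 reduces

I4 contains complete items [L → d .], [X → d .] — reduce-reduce conflict.

Answer: Yes — I4: [L → d .] vs [X → d .]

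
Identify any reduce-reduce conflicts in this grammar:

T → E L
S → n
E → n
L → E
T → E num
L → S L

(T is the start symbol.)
Yes — I7: [E → n .] vs [S → n .]

A reduce-reduce conflict occurs when an LR(0) state has two complete items [A → α .] and [B → β .] — both call for a reduction, and with no lookahead the parser cannot choose between them.

Augment with T' → T and build the canonical LR(0) collection (I0 = CLOSURE({[T' → . T]}), then GOTO on every symbol after a dot until no new states appear). It has 10 states:
  I0: { [E → . n], [T → . E L], [T → . E num], [T' → . T] }  — shift
  I1: { [E → . n], [L → . E], [L → . S L], [S → . n], [T → E . L], [T → E . num] }  — shift
  I2: { [T' → T .] }  — accept
  I3: { [E → n .] }  — reduce
  I4: { [L → E .] }  — reduce
  I5: { [T → E L .] }  — reduce
  I6: { [E → . n], [L → . E], [L → . S L], [L → S . L], [S → . n] }  — shift
  I7: { [E → n .], [S → n .] }  — 2 reduces
  I8: { [T → E num .] }  — reduce
  I9: { [L → S L .] }  — reduce

I7 contains complete items [E → n .], [S → n .] — reduce-reduce conflict.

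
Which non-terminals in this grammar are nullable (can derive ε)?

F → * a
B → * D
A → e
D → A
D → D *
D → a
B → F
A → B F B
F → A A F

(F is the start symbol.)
None

There are no ε-productions, so no non-terminal can derive ε.
No non-terminals are nullable.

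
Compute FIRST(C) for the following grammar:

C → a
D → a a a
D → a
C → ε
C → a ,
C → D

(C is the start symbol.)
FIRST sets of the other non-terminals involved (by the same procedure, iterated to a fixed point):
  FIRST(D) = { 'a' }

From C → a:
  - a is a terminal: add 'a' and stop
From C → ε:
  - ε-production, so ε ∈ FIRST(C)
From C → a ,:
  - a is a terminal: add 'a' and stop
From C → D:
  - D is a non-terminal: add FIRST(D) \ {ε} = { 'a' }
    D is not nullable, so stop

Collecting: FIRST(C) = { 'a', ε }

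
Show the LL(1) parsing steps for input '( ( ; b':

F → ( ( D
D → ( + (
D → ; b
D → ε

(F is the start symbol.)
Stack is shown with the top on the left.

Stack    Input      Action
--------------------------
F $      ( ( ; b $  output F → ( ( D
( ( D $  ( ( ; b $  match '('
( D $    ( ; b $    match '('
D $      ; b $      output D → ; b
; b $    ; b $      match ';'
b $      b $        match 'b'
$        $          accept

The string is accepted.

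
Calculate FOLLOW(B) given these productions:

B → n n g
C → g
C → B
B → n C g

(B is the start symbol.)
To compute FOLLOW(B), find every occurrence of B on a right-hand side N → α B β: add FIRST(β) \ {ε}, and if β is empty or nullable also add FOLLOW(N). Iterate to a fixed point.

B is the start symbol, so $ ∈ FOLLOW(B).
In C → B: B is at the end, add FOLLOW(C)

The FOLLOW sets referred to above (computed the same way, to a fixed point):
  FOLLOW(C) = { 'g' }

Taking the union: FOLLOW(B) = { $, 'g' }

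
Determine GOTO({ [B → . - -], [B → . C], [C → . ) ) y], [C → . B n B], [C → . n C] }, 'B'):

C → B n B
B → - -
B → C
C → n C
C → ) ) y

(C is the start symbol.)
{ [C → B . n B] }

GOTO(I, 'B') = CLOSURE({ [A → αX.β] : [A → α.Xβ] ∈ I, X = 'B' })

Items with dot before 'B', with the dot advanced:
  [C → . B n B] → [C → B . n B]
Closure adds nothing (no advanced item has the dot before a non-terminal).

GOTO = { [C → B . n B] }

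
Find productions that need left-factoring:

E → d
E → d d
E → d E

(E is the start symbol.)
Left-factoring is needed when two productions for the same non-terminal
share a common prefix on the right-hand side.

Productions for E:
  E → d
  E → d d
  E → d E

Found common prefix 'd' in productions for E

Answer: Yes, E has productions with common prefix 'd'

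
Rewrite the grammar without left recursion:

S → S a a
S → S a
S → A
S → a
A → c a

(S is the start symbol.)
S is directly left-recursive. The standard transformation for
  A → A α₁ | ... | A α_m | β₁ | ... | β_n
is
  A  → β₁ A' | ... | β_n A'
  A' → α₁ A' | ... | α_m A' | ε

S → A becomes S → A S'
S → a becomes S → a S'
S → S a a becomes S' → a a S'
S → S a becomes S' → a S'
Add S' → ε

Productions for other non-terminals are unchanged:
  A → c a

Resulting grammar:
S → A S'
S → a S'
S' → a a S'
S' → a S'
S' → ε
A → c a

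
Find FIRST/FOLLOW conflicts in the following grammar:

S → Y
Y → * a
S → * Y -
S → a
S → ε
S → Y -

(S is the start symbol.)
No FIRST/FOLLOW conflicts.

A FIRST/FOLLOW conflict occurs when a non-terminal N has a nullable alternative N → β (β ⇒* ε) and another alternative N → α with FIRST(α) ∩ FOLLOW(N) ≠ ∅: on such a lookahead the parser cannot decide between expanding α and letting N vanish via β.

Nullable non-terminals: S.
FIRST sets used below: FIRST(Y) = { '*' }

S: nullable alternative(s) S → ε; FOLLOW(S) = { $ }
  S → Y: FIRST \ {ε} = { '*' } — disjoint from FOLLOW(S)
  S → * Y -: FIRST \ {ε} = { '*' } — disjoint from FOLLOW(S)
  S → a: FIRST \ {ε} = { 'a' } — disjoint from FOLLOW(S)
  S → ε: FIRST \ {ε} = { } — this is the only nullable alternative, skip
  S → Y -: FIRST \ {ε} = { '*' } — disjoint from FOLLOW(S)

Y has no nullable alternative, so no FIRST/FOLLOW check is needed there.

No FIRST/FOLLOW conflicts found.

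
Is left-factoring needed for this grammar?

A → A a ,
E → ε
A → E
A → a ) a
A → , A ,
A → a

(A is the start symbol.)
Left-factoring is needed when two productions for the same non-terminal
share a common prefix on the right-hand side.

Productions for A:
  A → A a ,
  A → E
  A → a ) a
  A → , A ,
  A → a

Found common prefix 'a' in productions for A

Answer: Yes, A has productions with common prefix 'a'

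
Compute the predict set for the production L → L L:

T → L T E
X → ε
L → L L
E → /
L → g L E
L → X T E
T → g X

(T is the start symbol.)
PREDICT(L → L L) = (FIRST(RHS) \ {ε}) ∪ (FOLLOW(L) if ε ∈ FIRST(RHS), i.e. RHS ⇒* ε)
FIRST(L) = { 'g' }
FIRST(L L) = { 'g' }
ε ∉ FIRST(L L), so FOLLOW(L) is not added.
PREDICT(L → L L) = { 'g' }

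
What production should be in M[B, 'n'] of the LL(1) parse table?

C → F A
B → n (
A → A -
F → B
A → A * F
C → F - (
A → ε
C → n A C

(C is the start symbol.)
To find M[B, 'n'], we find productions for B where 'n' is in the predict set (PREDICT(N → α) = (FIRST(α) \ {ε}) ∪ (FOLLOW(N) if α ⇒* ε)).

B → n (: PREDICT = { 'n' }
  'n' is in predict set, so this production goes in M[B, 'n']

M[B, 'n'] = B → n (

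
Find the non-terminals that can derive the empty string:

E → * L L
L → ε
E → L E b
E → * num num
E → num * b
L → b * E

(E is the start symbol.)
{ 'L' }

A non-terminal is nullable if it can derive ε (the empty string): either it has an ε-production, or it has a production whose right-hand side consists entirely of nullable non-terminals.

ε-productions: L → ε
So L is immediately nullable.
No further non-terminal can be added: every production for the remaining non-terminals contains a terminal or a non-nullable non-terminal.
Nullable = { 'L' }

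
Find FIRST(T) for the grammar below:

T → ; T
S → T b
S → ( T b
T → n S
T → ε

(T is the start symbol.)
To compute FIRST(T), examine every production with T on the left-hand side, reading each right-hand side left to right until a non-nullable symbol is reached.

From T → ; T:
  - ';' is a terminal: add ';' and stop
From T → n S:
  - n is a terminal: add 'n' and stop
From T → ε:
  - ε-production, so ε ∈ FIRST(T)

Collecting: FIRST(T) = { ';', 'n', ε }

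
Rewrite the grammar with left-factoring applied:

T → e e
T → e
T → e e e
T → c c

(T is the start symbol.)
Left-factoring transforms A → αβ₁ | αβ₂ into A → αA' and A' → β₁ | β₂
(α is the longest common prefix among the alternatives). Repeat until
no nonterminal has two alternatives with a common prefix.

Round 1: T has alternatives sharing prefix 'e'. Introduce T': T → e T'
  Add: T' → e
  Add: T' → ε
  Add: T' → e e

Round 2: T' has alternatives sharing prefix 'e'. Introduce T'': T' → e T''
  Add: T'' → ε
  Add: T'' → e

No remaining common prefixes — done.

Resulting grammar:
T → e T'
T' → e T''
T'' → ε
T'' → e
T' → ε
T → c c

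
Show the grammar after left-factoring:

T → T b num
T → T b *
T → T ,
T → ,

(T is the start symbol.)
Left-factoring transforms A → αβ₁ | αβ₂ into A → αA' and A' → β₁ | β₂
(α is the longest common prefix among the alternatives). Repeat until
no nonterminal has two alternatives with a common prefix.

Round 1: T has alternatives sharing prefix 'T'. Introduce T': T → T T'
  Add: T' → b num
  Add: T' → b *
  Add: T' → ,

Round 2: T' has alternatives sharing prefix 'b'. Introduce T'': T' → b T''
  Add: T'' → num
  Add: T'' → *

No remaining common prefixes — done.

Resulting grammar:
T → T T'
T' → b T''
T'' → num
T'' → *
T' → ,
T → ,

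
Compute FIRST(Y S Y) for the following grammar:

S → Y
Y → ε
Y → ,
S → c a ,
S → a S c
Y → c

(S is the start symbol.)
{ ',', 'a', 'c', ε }

FIRST sets of the non-terminals involved (from the grammar, by fixed-point iteration):
  FIRST(Y) = { ',', 'c', ε }
  FIRST(S) = { ',', 'a', 'c', ε }

To compute FIRST(Y S Y), process the symbols left to right:
Symbol Y is a non-terminal. Add FIRST(Y) \ {ε} = { ',', 'c' }
Y is nullable (ε ∈ FIRST(Y)), continue to the next symbol.
Symbol S is a non-terminal. Add FIRST(S) \ {ε} = { ',', 'a', 'c' }
S is nullable (ε ∈ FIRST(S)), continue to the next symbol.
Symbol Y is a non-terminal. Add FIRST(Y) \ {ε} = { ',', 'c' }
Y is nullable (ε ∈ FIRST(Y)), continue to the next symbol.
All symbols are nullable, so ε is in the result.
FIRST(Y S Y) = { ',', 'a', 'c', ε }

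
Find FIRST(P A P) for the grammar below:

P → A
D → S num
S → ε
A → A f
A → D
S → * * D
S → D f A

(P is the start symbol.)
FIRST sets of the non-terminals involved (from the grammar, by fixed-point iteration):
  FIRST(P) = { '*', 'num' }

To compute FIRST(P A P), process the symbols left to right:
Symbol P is a non-terminal. Add FIRST(P) \ {ε} = { '*', 'num' }
P is not nullable (ε ∉ FIRST(P)), so stop here.
FIRST(P A P) = { '*', 'num' }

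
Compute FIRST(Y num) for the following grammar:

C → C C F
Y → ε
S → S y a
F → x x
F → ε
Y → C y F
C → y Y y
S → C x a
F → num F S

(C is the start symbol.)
{ 'num', 'y' }

FIRST sets of the non-terminals involved (from the grammar, by fixed-point iteration):
  FIRST(Y) = { 'y', ε }

To compute FIRST(Y num), process the symbols left to right:
Symbol Y is a non-terminal. Add FIRST(Y) \ {ε} = { 'y' }
Y is nullable (ε ∈ FIRST(Y)), continue to the next symbol.
Symbol num is a terminal. Add 'num' and stop.
FIRST(Y num) = { 'num', 'y' }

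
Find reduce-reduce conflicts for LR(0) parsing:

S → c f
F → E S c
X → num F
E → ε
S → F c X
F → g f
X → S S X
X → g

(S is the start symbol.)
A reduce-reduce conflict occurs when an LR(0) state has two complete items [A → α .] and [B → β .] — both call for a reduction, and with no lookahead the parser cannot choose between them.

Augment with S' → S and build the canonical LR(0) collection (I0 = CLOSURE({[S' → . S]}), then GOTO on every symbol after a dot until no new states appear). It has 18 states:
  I0: { [E → .], [F → . E S c], [F → . g f], [S → . F c X], [S → . c f], [S' → . S] }  — shift, reduce
  I1: { [E → .], [F → . E S c], [F → . g f], [F → E . S c], [S → . F c X], [S → . c f] }  — shift, reduce
  I2: { [S → F . c X] }  — shift
  I3: { [S' → S .] }  — accept
  I4: { [S → c . f] }  — shift
  I5: { [F → g . f] }  — shift
  I6: { [F → g f .] }  — reduce
  I7: { [S → c f .] }  — reduce
  I8: { [E → .], [F → . E S c], [F → . g f], [S → . F c X], [S → . c f], [S → F c . X], [X → . S S X], [X → . g], [X → . num F] }  — shift, reduce
  I9: { [E → .], [F → . E S c], [F → . g f], [S → . F c X], [S → . c f], [X → S . S X] }  — shift, reduce
  I10: { [S → F c X .] }  — reduce
  I11: { [F → g . f], [X → g .] }  — shift, reduce
  I12: { [E → .], [F → . E S c], [F → . g f], [X → num . F] }  — shift, reduce
  I13: { [X → num F .] }  — reduce
  I14: { [E → .], [F → . E S c], [F → . g f], [S → . F c X], [S → . c f], [X → . S S X], [X → . g], [X → . num F], [X → S S . X] }  — shift, reduce
  I15: { [X → S S X .] }  — reduce
  I16: { [F → E S . c] }  — shift
  I17: { [F → E S c .] }  — reduce

No state contains more than one complete item.

Answer: No reduce-reduce conflicts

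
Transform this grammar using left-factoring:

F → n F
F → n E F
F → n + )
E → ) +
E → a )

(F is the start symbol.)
Left-factoring transforms A → αβ₁ | αβ₂ into A → αA' and A' → β₁ | β₂
(α is the longest common prefix among the alternatives). Repeat until
no nonterminal has two alternatives with a common prefix.

Round 1: F has alternatives sharing prefix 'n'. Introduce F': F → n F'
  Add: F' → F
  Add: F' → E F
  Add: F' → + )

No remaining common prefixes — done.

Resulting grammar:
F → n F'
F' → F
F' → E F
F' → + )
E → ) +
E → a )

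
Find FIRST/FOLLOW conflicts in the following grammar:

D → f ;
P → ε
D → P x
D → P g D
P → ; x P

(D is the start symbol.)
Nullable non-terminals: P.

P: nullable alternative(s) P → ε; FOLLOW(P) = { 'g', 'x' }
  P → ε: FIRST \ {ε} = { } — this is the only nullable alternative, skip
  P → ; x P: FIRST \ {ε} = { ';' } — disjoint from FOLLOW(P)

D has no nullable alternative, so no FIRST/FOLLOW check is needed there.

No FIRST/FOLLOW conflicts found.

Answer: No FIRST/FOLLOW conflicts.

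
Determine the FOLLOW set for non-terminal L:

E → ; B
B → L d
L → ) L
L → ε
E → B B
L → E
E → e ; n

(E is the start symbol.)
{ 'd' }

In B → L d: L is followed by d, add FIRST(d) \ {ε} = { 'd' }
In L → ) L: L is at the end; this adds FOLLOW(L) to itself — nothing new

Taking the union: FOLLOW(L) = { 'd' }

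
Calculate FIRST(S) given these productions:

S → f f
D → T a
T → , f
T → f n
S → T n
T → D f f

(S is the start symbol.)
FIRST sets of the other non-terminals involved (by the same procedure, iterated to a fixed point):
  FIRST(T) = { ',', 'f' }

From S → f f:
  - f is a terminal: add 'f' and stop
From S → T n:
  - T is a non-terminal: add FIRST(T) \ {ε} = { ',', 'f' }
    T is not nullable, so stop

Collecting: FIRST(S) = { ',', 'f' }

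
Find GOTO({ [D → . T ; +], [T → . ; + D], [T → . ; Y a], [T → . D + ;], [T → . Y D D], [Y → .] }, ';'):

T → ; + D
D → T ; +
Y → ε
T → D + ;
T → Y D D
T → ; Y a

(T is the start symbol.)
GOTO(I, ';') = CLOSURE({ [A → αX.β] : [A → α.Xβ] ∈ I, X = ';' })

Items with dot before ';', with the dot advanced:
  [T → . ; + D] → [T → ; . + D]
  [T → . ; Y a] → [T → ; . Y a]
Closure of the advanced items:
  [T → ; . Y a] has the dot before Y: add [Y → .]

GOTO = { [T → ; . + D], [T → ; . Y a], [Y → .] }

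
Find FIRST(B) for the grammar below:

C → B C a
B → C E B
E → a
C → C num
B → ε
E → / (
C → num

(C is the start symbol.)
{ 'num', ε }

To compute FIRST(B), examine every production with B on the left-hand side, reading each right-hand side left to right until a non-nullable symbol is reached.

FIRST sets of the other non-terminals involved (by the same procedure, iterated to a fixed point):
  FIRST(C) = { 'num' }

From B → C E B:
  - C is a non-terminal: add FIRST(C) \ {ε} = { 'num' }
    C is not nullable, so stop
From B → ε:
  - ε-production, so ε ∈ FIRST(B)

Collecting: FIRST(B) = { 'num', ε }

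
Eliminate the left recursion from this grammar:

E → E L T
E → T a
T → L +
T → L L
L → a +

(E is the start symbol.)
E → T a E'
E' → L T E'
E' → ε
T → L +
T → L L
L → a +

E is directly left-recursive. The standard transformation for
  A → A α₁ | ... | A α_m | β₁ | ... | β_n
is
  A  → β₁ A' | ... | β_n A'
  A' → α₁ A' | ... | α_m A' | ε

E → T a becomes E → T a E'
E → E L T becomes E' → L T E'
Add E' → ε

Productions for other non-terminals are unchanged:
  T → L +
  T → L L
  L → a +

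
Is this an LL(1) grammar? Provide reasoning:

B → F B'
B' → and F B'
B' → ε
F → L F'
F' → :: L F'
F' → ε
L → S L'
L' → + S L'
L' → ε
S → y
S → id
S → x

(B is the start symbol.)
Yes, the grammar is LL(1).

A grammar is LL(1) if for each non-terminal N with multiple productions, the predict sets of those productions are pairwise disjoint, where PREDICT(N → α) = (FIRST(α) \ {ε}) ∪ (FOLLOW(N) if α ⇒* ε).

Relevant sets:
  FOLLOW(B') = { $ }
  FOLLOW(F') = { $, 'and' }
  FOLLOW(L') = { $, '::', 'and' }

For B':
  PREDICT(B' → and F B') = { 'and' }
  PREDICT(B' → ε) = { $ }
For F':
  PREDICT(F' → :: L F') = { '::' }
  PREDICT(F' → ε) = { $, 'and' }
For L':
  PREDICT(L' → '+' S L') = { '+' }
  PREDICT(L' → ε) = { $, '::', 'and' }
For S:
  PREDICT(S → y) = { 'y' }
  PREDICT(S → id) = { 'id' }
  PREDICT(S → x) = { 'x' }
B, F, L have a single production, so nothing to check there.

All predict sets are disjoint. The grammar IS LL(1).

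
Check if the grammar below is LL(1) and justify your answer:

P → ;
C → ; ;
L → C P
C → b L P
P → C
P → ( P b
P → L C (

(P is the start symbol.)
A grammar is LL(1) if for each non-terminal N with multiple productions, the predict sets of those productions are pairwise disjoint, where PREDICT(N → α) = (FIRST(α) \ {ε}) ∪ (FOLLOW(N) if α ⇒* ε).

Relevant sets:
  FIRST(C) = { ';', 'b' }
  FIRST(L) = { ';', 'b' }

For P:
  PREDICT(P → ';') = { ';' }
  PREDICT(P → C) = { ';', 'b' }
  PREDICT(P → '(' P b) = { '(' }
  PREDICT(P → L C '(') = { ';', 'b' }
For C:
  PREDICT(C → ';' ';') = { ';' }
  PREDICT(C → b L P) = { 'b' }
L has a single production, so nothing to check there.

Conflict found: Predict set conflict for P: { ';' }
The grammar is NOT LL(1).

Answer: No. Predict set conflict for P: { ';' }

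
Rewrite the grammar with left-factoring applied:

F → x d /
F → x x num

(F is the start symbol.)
F → x F'
F' → d /
F' → x num

Left-factoring transforms A → αβ₁ | αβ₂ into A → αA' and A' → β₁ | β₂
(α is the longest common prefix among the alternatives). Repeat until
no nonterminal has two alternatives with a common prefix.

Round 1: F has alternatives sharing prefix 'x'. Introduce F': F → x F'
  Add: F' → d /
  Add: F' → x num

No remaining common prefixes — done.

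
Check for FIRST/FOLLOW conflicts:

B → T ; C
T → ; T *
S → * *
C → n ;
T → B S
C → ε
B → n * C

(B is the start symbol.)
A FIRST/FOLLOW conflict occurs when a non-terminal N has a nullable alternative N → β (β ⇒* ε) and another alternative N → α with FIRST(α) ∩ FOLLOW(N) ≠ ∅: on such a lookahead the parser cannot decide between expanding α and letting N vanish via β.

Nullable non-terminals: C.

C: nullable alternative(s) C → ε; FOLLOW(C) = { $, '*' }
  C → n ;: FIRST \ {ε} = { 'n' } — disjoint from FOLLOW(C)
  C → ε: FIRST \ {ε} = { } — this is the only nullable alternative, skip

B, S, T have no nullable alternative, so no FIRST/FOLLOW check is needed there.

No FIRST/FOLLOW conflicts found.

Answer: No FIRST/FOLLOW conflicts.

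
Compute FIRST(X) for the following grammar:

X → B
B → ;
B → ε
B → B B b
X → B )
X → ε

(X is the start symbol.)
To compute FIRST(X), examine every production with X on the left-hand side, reading each right-hand side left to right until a non-nullable symbol is reached.

FIRST sets of the other non-terminals involved (by the same procedure, iterated to a fixed point):
  FIRST(B) = { ';', 'b', ε }

From X → B:
  - B is a non-terminal: add FIRST(B) \ {ε} = { ';', 'b' }
    B is nullable and nothing follows, so the whole right-hand side can vanish: ε ∈ FIRST(X)
From X → B ):
  - B is a non-terminal: add FIRST(B) \ {ε} = { ';', 'b' }
    B is nullable, so continue to the next symbol
  - ')' is a terminal: add ')' and stop
From X → ε:
  - ε-production, so ε ∈ FIRST(X)

Collecting: FIRST(X) = { ')', ';', 'b', ε }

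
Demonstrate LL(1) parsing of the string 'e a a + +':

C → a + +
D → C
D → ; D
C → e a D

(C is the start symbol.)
Stack is shown with the top on the left.

Stack    Input        Action
----------------------------
C $      e a a + + $  output C → e a D
e a D $  e a a + + $  match 'e'
a D $    a a + + $    match 'a'
D $      a + + $      output D → C
C $      a + + $      output C → a + +
a + + $  a + + $      match 'a'
+ + $    + + $        match '+'
+ $      + $          match '+'
$        $            accept

The string is accepted.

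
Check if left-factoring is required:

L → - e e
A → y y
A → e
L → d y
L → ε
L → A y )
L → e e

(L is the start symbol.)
No, left-factoring is not needed

Left-factoring is needed when two productions for the same non-terminal
share a common prefix on the right-hand side.

Productions for L:
  L → - e e
  L → d y
  L → ε
  L → A y )
  L → e e
Productions for A:
  A → y y
  A → e

No common prefixes found.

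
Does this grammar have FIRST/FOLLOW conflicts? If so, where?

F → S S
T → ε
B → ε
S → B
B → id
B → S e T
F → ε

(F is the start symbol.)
Yes. B → id with FOLLOW(B) on { 'id' }; B → S e T with FOLLOW(B) on { 'e', 'id' }

A FIRST/FOLLOW conflict occurs when a non-terminal N has a nullable alternative N → β (β ⇒* ε) and another alternative N → α with FIRST(α) ∩ FOLLOW(N) ≠ ∅: on such a lookahead the parser cannot decide between expanding α and letting N vanish via β.

Nullable non-terminals: B, F, S, T.
FIRST sets used below: FIRST(S) = { 'e', 'id', ε }

B: nullable alternative(s) B → ε; FOLLOW(B) = { $, 'e', 'id' }
  B → ε: FIRST \ {ε} = { } — this is the only nullable alternative, skip
  B → id: FIRST \ {ε} = { 'id' } — overlaps FOLLOW(B) on { 'id' }: CONFLICT
  B → S e T: FIRST \ {ε} = { 'e', 'id' } — overlaps FOLLOW(B) on { 'e', 'id' }: CONFLICT

F: nullable alternative(s) F → S S, F → ε; FOLLOW(F) = { $ }
  F → S S: FIRST \ {ε} = { 'e', 'id' } — disjoint from FOLLOW(F)
  F → ε: FIRST \ {ε} = { } — disjoint from FOLLOW(F)
S has a nullable alternative but only one production, so nothing to check.
T has a nullable alternative but only one production, so nothing to check.

So the grammar has 2 FIRST/FOLLOW conflicts (marked CONFLICT above).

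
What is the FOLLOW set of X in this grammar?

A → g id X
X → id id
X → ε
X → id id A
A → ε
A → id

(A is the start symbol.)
{ $ }

In A → g id X: X is at the end, add FOLLOW(A)

The FOLLOW sets referred to above (computed the same way, to a fixed point):
  FOLLOW(A) = { $ }

Taking the union: FOLLOW(X) = { $ }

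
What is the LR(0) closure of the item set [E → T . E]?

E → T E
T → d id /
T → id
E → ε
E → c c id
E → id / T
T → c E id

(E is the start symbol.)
To compute CLOSURE, for each item [A → α.Bβ] where B is a non-terminal, add [B → .γ] for all productions B → γ; repeat for the newly added items until nothing changes.

Start with: [E → T . E]
  [E → T . E] has the dot before E: add [E → . T E], [E → .], [E → . c c id], [E → . id / T]
  [E → . T E] has the dot before T: add [T → . d id /], [T → . id], [T → . c E id]
No further items can be added.

CLOSURE = { [E → . T E], [E → . c c id], [E → . id / T], [E → .], [E → T . E], [T → . c E id], [T → . d id /], [T → . id] }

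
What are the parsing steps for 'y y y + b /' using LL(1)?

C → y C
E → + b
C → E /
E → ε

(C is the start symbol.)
LL(1) parsing maintains a stack (initially the start symbol over $) and the input. At each step: if the stack top is a terminal, match it against the current input token; if it is a non-terminal N, replace it with the RHS of M[N, lookahead] (the unique production whose predict set contains the lookahead).

Stack is shown with the top on the left.

Stack    Input          Action
------------------------------
C $      y y y + b / $  output C → y C
y C $    y y y + b / $  match 'y'
C $      y y + b / $    output C → y C
y C $    y y + b / $    match 'y'
C $      y + b / $      output C → y C
y C $    y + b / $      match 'y'
C $      + b / $        output C → E /
E / $    + b / $        output E → + b
+ b / $  + b / $        match '+'
b / $    b / $          match 'b'
/ $      / $            match '/'
$        $              accept

The string is accepted.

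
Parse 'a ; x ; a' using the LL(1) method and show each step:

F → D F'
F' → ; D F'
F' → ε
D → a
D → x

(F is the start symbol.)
Stack is shown with the top on the left.

Stack     Input        Action
-----------------------------
F $       a ; x ; a $  output F → D F'
D F' $    a ; x ; a $  output D → a
a F' $    a ; x ; a $  match 'a'
F' $      ; x ; a $    output F' → ; D F'
; D F' $  ; x ; a $    match ';'
D F' $    x ; a $      output D → x
x F' $    x ; a $      match 'x'
F' $      ; a $        output F' → ; D F'
; D F' $  ; a $        match ';'
D F' $    a $          output D → a
a F' $    a $          match 'a'
F' $      $            output F' → ε
$         $            accept

The string is accepted.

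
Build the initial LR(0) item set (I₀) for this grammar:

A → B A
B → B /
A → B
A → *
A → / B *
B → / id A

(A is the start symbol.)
{ [A → . *], [A → . / B *], [A → . B A], [A → . B], [A' → . A], [B → . / id A], [B → . B /] }

First, augment the grammar with A' → A
I₀ = CLOSURE({ [A' → . A] }):
  [A' → . A] has the dot before A: add [A → . B A], [A → . B], [A → . *], [A → . / B *]
  [A → . B A] has the dot before B: add [B → . B /], [B → . / id A]
No further items can be added.

I₀ = { [A → . *], [A → . / B *], [A → . B A], [A → . B], [A' → . A], [B → . / id A], [B → . B /] }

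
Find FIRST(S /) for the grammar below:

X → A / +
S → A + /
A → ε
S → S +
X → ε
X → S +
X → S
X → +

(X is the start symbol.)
{ '+' }

FIRST sets of the non-terminals involved (from the grammar, by fixed-point iteration):
  FIRST(S) = { '+' }

To compute FIRST(S /), process the symbols left to right:
Symbol S is a non-terminal. Add FIRST(S) \ {ε} = { '+' }
S is not nullable (ε ∉ FIRST(S)), so stop here.
FIRST(S /) = { '+' }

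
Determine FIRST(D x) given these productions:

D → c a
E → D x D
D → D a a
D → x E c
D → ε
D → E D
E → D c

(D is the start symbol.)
{ 'a', 'c', 'x' }

FIRST sets of the non-terminals involved (from the grammar, by fixed-point iteration):
  FIRST(D) = { 'a', 'c', 'x', ε }

To compute FIRST(D x), process the symbols left to right:
Symbol D is a non-terminal. Add FIRST(D) \ {ε} = { 'a', 'c', 'x' }
D is nullable (ε ∈ FIRST(D)), continue to the next symbol.
Symbol x is a terminal. Add 'x' and stop.
FIRST(D x) = { 'a', 'c', 'x' }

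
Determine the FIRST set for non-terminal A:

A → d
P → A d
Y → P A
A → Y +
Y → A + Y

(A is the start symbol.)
{ 'd' }

To compute FIRST(A), examine every production with A on the left-hand side, reading each right-hand side left to right until a non-nullable symbol is reached.

FIRST sets of the other non-terminals involved (by the same procedure, iterated to a fixed point):
  FIRST(Y) = { 'd' }

From A → d:
  - d is a terminal: add 'd' and stop
From A → Y +:
  - Y is a non-terminal: add FIRST(Y) \ {ε} = { 'd' }
    Y is not nullable, so stop

Collecting: FIRST(A) = { 'd' }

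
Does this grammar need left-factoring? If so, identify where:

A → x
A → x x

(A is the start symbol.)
Yes, A has productions with common prefix 'x'

Left-factoring is needed when two productions for the same non-terminal
share a common prefix on the right-hand side.

Productions for A:
  A → x
  A → x x

Found common prefix 'x' in productions for A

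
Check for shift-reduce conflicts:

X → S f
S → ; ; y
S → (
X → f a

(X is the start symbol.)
No shift-reduce conflicts

Augment with X' → X and build the canonical LR(0) collection (I0 = CLOSURE({[X' → . X]}), then GOTO on every symbol after a dot until no new states appear). It has 10 states:
  I0: { [S → . (], [S → . ; ; y], [X → . S f], [X → . f a], [X' → . X] }  — shift
  I1: { [S → ( .] }  — reduce
  I2: { [S → ; . ; y] }  — shift
  I3: { [X → S . f] }  — shift
  I4: { [X' → X .] }  — accept
  I5: { [X → f . a] }  — shift
  I6: { [X → f a .] }  — reduce
  I7: { [X → S f .] }  — reduce
  I8: { [S → ; ; . y] }  — shift
  I9: { [S → ; ; y .] }  — reduce

No state contains both a complete item and a shift item.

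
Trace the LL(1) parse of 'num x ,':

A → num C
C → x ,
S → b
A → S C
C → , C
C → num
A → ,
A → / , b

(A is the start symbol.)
LL(1) parsing maintains a stack (initially the start symbol over $) and the input. At each step: if the stack top is a terminal, match it against the current input token; if it is a non-terminal N, replace it with the RHS of M[N, lookahead] (the unique production whose predict set contains the lookahead).

Stack is shown with the top on the left.

Stack    Input      Action
--------------------------
A $      num x , $  output A → num C
num C $  num x , $  match 'num'
C $      x , $      output C → x ,
x , $    x , $      match 'x'
, $      , $        match ','
$        $          accept

The string is accepted.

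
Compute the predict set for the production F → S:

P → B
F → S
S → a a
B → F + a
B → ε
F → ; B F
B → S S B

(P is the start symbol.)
{ 'a' }

PREDICT(F → S) = (FIRST(RHS) \ {ε}) ∪ (FOLLOW(F) if ε ∈ FIRST(RHS), i.e. RHS ⇒* ε)
FIRST(S) = { 'a' }
FIRST(S) = { 'a' }
ε ∉ FIRST(S), so FOLLOW(F) is not added.
PREDICT(F → S) = { 'a' }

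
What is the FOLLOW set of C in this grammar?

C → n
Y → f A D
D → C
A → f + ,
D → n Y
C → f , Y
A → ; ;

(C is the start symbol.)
{ $ }

C is the start symbol, so $ ∈ FOLLOW(C).
In D → C: C is at the end, add FOLLOW(D)

The FOLLOW sets referred to above (computed the same way, to a fixed point):
  FOLLOW(D) = { $ }

Taking the union: FOLLOW(C) = { $ }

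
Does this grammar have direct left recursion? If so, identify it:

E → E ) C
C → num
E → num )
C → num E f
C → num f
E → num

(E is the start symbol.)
Yes, E is left-recursive

Direct left recursion occurs when N → N α for some non-terminal N (the right-hand side begins with the left-hand side itself).

E → E ) C: LEFT RECURSIVE (starts with E)
C → num: starts with num
E → num ): starts with num
C → num E f: starts with num
C → num f: starts with num
E → num: starts with num

The grammar has direct left recursion on: E.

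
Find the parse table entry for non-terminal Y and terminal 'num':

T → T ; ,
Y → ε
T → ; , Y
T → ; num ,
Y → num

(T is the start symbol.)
To find M[Y, 'num'], we find productions for Y where 'num' is in the predict set (PREDICT(N → α) = (FIRST(α) \ {ε}) ∪ (FOLLOW(N) if α ⇒* ε)).

Relevant sets:
  FOLLOW(Y) = { $, ';' }

Y → ε: PREDICT = { $, ';' }
Y → num: PREDICT = { 'num' }
  'num' is in predict set, so this production goes in M[Y, 'num']

M[Y, 'num'] = Y → num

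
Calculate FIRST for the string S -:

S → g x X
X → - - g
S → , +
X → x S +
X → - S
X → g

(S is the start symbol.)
FIRST sets of the non-terminals involved (from the grammar, by fixed-point iteration):
  FIRST(S) = { ',', 'g' }

To compute FIRST(S -), process the symbols left to right:
Symbol S is a non-terminal. Add FIRST(S) \ {ε} = { ',', 'g' }
S is not nullable (ε ∉ FIRST(S)), so stop here.
FIRST(S -) = { ',', 'g' }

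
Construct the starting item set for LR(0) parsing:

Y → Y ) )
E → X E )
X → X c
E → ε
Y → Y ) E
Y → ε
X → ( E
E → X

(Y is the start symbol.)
First, augment the grammar with Y' → Y
I₀ = CLOSURE({ [Y' → . Y] }):
  [Y' → . Y] has the dot before Y: add [Y → . Y ) )], [Y → . Y ) E], [Y → .]
No further items can be added.

I₀ = { [Y → . Y ) )], [Y → . Y ) E], [Y → .], [Y' → . Y] }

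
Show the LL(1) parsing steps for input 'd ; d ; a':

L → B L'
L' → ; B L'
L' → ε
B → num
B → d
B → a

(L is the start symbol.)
LL(1) parsing maintains a stack (initially the start symbol over $) and the input. At each step: if the stack top is a terminal, match it against the current input token; if it is a non-terminal N, replace it with the RHS of M[N, lookahead] (the unique production whose predict set contains the lookahead).

Stack is shown with the top on the left.

Stack     Input        Action
-----------------------------
L $       d ; d ; a $  output L → B L'
B L' $    d ; d ; a $  output B → d
d L' $    d ; d ; a $  match 'd'
L' $      ; d ; a $    output L' → ; B L'
; B L' $  ; d ; a $    match ';'
B L' $    d ; a $      output B → d
d L' $    d ; a $      match 'd'
L' $      ; a $        output L' → ; B L'
; B L' $  ; a $        match ';'
B L' $    a $          output B → a
a L' $    a $          match 'a'
L' $      $            output L' → ε
$         $            accept

The string is accepted.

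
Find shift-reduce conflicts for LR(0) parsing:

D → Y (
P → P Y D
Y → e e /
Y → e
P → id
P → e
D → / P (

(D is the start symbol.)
Yes — I4: [Y → e .] vs [Y → e . e /]

A shift-reduce conflict occurs when an LR(0) state has both:
  - a complete (reduce) item [A → α .] (dot at the end), and
  - a shift item [B → β . c γ] (dot before a terminal).

Augment with D' → D and build the canonical LR(0) collection (I0 = CLOSURE({[D' → . D]}), then GOTO on every symbol after a dot until no new states appear). It has 14 states:
  I0: { [D → . / P (], [D → . Y (], [D' → . D], [Y → . e e /], [Y → . e] }  — shift
  I1: { [D → / . P (], [P → . P Y D], [P → . e], [P → . id] }  — shift
  I2: { [D' → D .] }  — accept
  I3: { [D → Y . (] }  — shift
  I4: { [Y → e . e /], [Y → e .] }  — shift, reduce
  I5: { [Y → e e . /] }  — shift
  I6: { [Y → e e / .] }  — reduce
  I7: { [D → Y ( .] }  — reduce
  I8: { [D → / P . (], [P → P . Y D], [Y → . e e /], [Y → . e] }  — shift
  I9: { [P → e .] }  — reduce
  I10: { [P → id .] }  — reduce
  I11: { [D → / P ( .] }  — reduce
  I12: { [D → . / P (], [D → . Y (], [P → P Y . D], [Y → . e e /], [Y → . e] }  — shift
  I13: { [P → P Y D .] }  — reduce

I4 contains reduce item [Y → e .] and shift item [Y → e . e /] — shift-reduce conflict.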